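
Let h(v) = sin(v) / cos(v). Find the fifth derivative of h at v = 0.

Divide the numerator series by the denominator series (power-series long division).
From the series, [v^5] h = 2/15; multiply by 5! = 120 to get 16.

16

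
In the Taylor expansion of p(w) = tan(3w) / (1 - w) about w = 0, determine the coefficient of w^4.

Take the Cauchy product of the two expansions.
p(0) = 0
p′(0) = 3
p′′(0) = 6
p′′′(0) = 72
p^(4)(0) = 288

12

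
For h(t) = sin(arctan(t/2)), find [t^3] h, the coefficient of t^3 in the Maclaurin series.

Substitute the inner expansion into the outer series and collect powers.
[t^0] = 0;  [t^1] = 1/2;  [t^2] = 0;  [t^3] = -1/16.
So c_3 = h′′′(0)/3! = -1/16.

-1/16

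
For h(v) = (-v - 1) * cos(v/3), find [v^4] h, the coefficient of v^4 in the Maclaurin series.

Multiply each power in the prefactor through the base expansion.
h(0) = -1
h′(0) = -1
h′′(0) = 1/9
h′′′(0) = 1/3
h^(4)(0) = -1/81

-1/1944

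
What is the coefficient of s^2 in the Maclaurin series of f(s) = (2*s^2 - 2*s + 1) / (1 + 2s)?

Shift and add copies of the series according to the polynomial's terms.
f(0) = 1
f′(0) = -4
f′′(0) = 20
So c_2 = f′′(0)/2! = 10.

10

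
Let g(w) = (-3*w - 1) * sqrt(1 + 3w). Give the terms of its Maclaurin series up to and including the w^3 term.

Distribute the polynomial across the series and collect like powers.

27*w^3/16 - 27*w^2/8 - 9*w/2 - 1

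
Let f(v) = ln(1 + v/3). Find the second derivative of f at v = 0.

-1/9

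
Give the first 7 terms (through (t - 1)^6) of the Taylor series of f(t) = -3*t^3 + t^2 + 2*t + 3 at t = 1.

-3*(t - 1)^3 - 8*(t - 1)^2 - 5*(t - 1) + 3

f(1) = 3
f′(1) = -5
f′′(1) = -16
f′′′(1) = -18
f^(4)(1) = 0
f^(5)(1) = 0
f^(6)(1) = 0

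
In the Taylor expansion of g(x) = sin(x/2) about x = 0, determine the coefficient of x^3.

-1/48

Use the known series and substitute for the argument.
g(0) = 0
g′(0) = 1/2
g′′(0) = 0
g′′′(0) = -1/8
Then c_k = g^(k)(0)/k! gives each Taylor coefficient.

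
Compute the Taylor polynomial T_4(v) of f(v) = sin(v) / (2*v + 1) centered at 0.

-23*v^4/3 + 23*v^3/6 - 2*v^2 + v

Multiply the numerator's expansion by the denominator's geometric series.
[v^0] = 0;  [v^1] = 1;  [v^2] = -2;  [v^3] = 23/6;  [v^4] = -23/3.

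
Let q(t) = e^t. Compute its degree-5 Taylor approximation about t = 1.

q(1) = e
q′(1) = e
q′′(1) = e
q′′′(1) = e
q^(4)(1) = e
q^(5)(1) = e
Then c_k = q^(k)(1)/k! gives each Taylor coefficient.

e*(t - 1)^5/120 + e*(t - 1)^4/24 + e*(t - 1)^3/6 + e*(t - 1)^2/2 + e*(t - 1) + e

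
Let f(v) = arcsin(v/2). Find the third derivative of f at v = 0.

The coefficient of v^3 in the expansion is 1/48, so f′′′(0) = 3! * (1/48) = 1/8.

1/8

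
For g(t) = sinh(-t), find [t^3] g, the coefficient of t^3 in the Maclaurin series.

c_3 = g′′′(0)/3! = -1/6.

-1/6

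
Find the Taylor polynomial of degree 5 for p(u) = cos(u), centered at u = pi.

-(u - pi)^4/24 + (u - pi)^2/2 - 1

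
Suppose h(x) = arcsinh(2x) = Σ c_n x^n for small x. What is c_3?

c_3 = h′′′(0)/3! = -4/3.

-4/3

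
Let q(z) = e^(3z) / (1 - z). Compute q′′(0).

Write out both Maclaurin series and multiply, keeping only the needed powers.
From the series, [z^2] q = 17/2; multiply by 2! = 2 to get 17.

17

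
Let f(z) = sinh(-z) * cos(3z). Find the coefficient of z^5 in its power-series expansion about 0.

-79/30

Write out both Maclaurin series and multiply, keeping only the needed powers.
f(0) = 0
f′(0) = -1
f′′(0) = 0
f′′′(0) = 26
f^(4)(0) = 0
f^(5)(0) = -316
Then c_k = f^(k)(0)/k! gives each Taylor coefficient.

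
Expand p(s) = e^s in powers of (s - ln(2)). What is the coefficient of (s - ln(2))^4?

Use the known series and substitute for the argument.
p(ln(2)) = 2
p′(ln(2)) = 2
p′′(ln(2)) = 2
p′′′(ln(2)) = 2
p^(4)(ln(2)) = 2
So c_4 = p^(4)(ln(2))/4! = 1/12.

1/12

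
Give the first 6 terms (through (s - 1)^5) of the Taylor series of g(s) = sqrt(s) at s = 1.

g(1) = 1
g′(1) = 1/2
g′′(1) = -1/4
g′′′(1) = 3/8
g^(4)(1) = -15/16
g^(5)(1) = 105/32
Then c_k = g^(k)(1)/k! gives each Taylor coefficient.

7*(s - 1)^5/256 - 5*(s - 1)^4/128 + (s - 1)^3/16 - (s - 1)^2/8 + (s - 1)/2 + 1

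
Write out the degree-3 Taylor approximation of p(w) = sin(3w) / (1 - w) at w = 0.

Multiply the two series term by term and collect like powers.
p(0) = 0
p′(0) = 3
p′′(0) = 6
p′′′(0) = -9

-3*w^3/2 + 3*w^2 + 3*w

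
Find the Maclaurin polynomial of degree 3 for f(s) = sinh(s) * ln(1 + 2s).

-2*s^3 + 2*s^2

Expand each factor separately, then convolve coefficients.
f(0) = 0
f′(0) = 0
f′′(0) = 4
f′′′(0) = -12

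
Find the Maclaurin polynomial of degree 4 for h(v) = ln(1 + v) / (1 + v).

Write out both Maclaurin series and multiply, keeping only the needed powers.
[v^0] = 0;  [v^1] = 1;  [v^2] = -3/2;  [v^3] = 11/6;  [v^4] = -25/12.

-25*v^4/12 + 11*v^3/6 - 3*v^2/2 + v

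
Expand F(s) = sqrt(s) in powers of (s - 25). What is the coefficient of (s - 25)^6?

Differentiate repeatedly and evaluate at the center.
F(25) = 5
F′(25) = 1/10
F′′(25) = -1/500
F′′′(25) = 3/25000
F^(4)(25) = -3/250000
F^(5)(25) = 21/12500000
F^(6)(25) = -189/625000000
So c_6 = F^(6)(25)/6! = -21/50000000000.

-21/50000000000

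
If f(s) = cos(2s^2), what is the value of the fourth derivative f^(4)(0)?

The coefficient of s^4 in the expansion is -2, so f^(4)(0) = 4! * (-2) = -48.

-48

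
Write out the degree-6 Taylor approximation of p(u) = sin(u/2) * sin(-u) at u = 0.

Write out both Maclaurin series and multiply, keeping only the needed powers.
[u^0] = 0;  [u^1] = 0;  [u^2] = -1/2;  [u^3] = 0;  [u^4] = 5/48;  [u^5] = 0;  [u^6] = -91/11520.

-91*u^6/11520 + 5*u^4/48 - u^2/2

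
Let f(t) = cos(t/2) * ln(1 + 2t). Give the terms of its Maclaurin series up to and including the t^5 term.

Take the Cauchy product of the two expansions.
[t^0] = 0;  [t^1] = 2;  [t^2] = -2;  [t^3] = 29/12;  [t^4] = -15/4;  [t^5] = 1943/320.

1943*t^5/320 - 15*t^4/4 + 29*t^3/12 - 2*t^2 + 2*t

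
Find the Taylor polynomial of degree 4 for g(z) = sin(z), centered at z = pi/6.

(z - pi/6)^4/48 - sqrt(3)*(z - pi/6)^3/12 - (z - pi/6)^2/4 + sqrt(3)*(z - pi/6)/2 + 1/2

g(pi/6) = 1/2
g′(pi/6) = sqrt(3)/2
g′′(pi/6) = -1/2
g′′′(pi/6) = -sqrt(3)/2
g^(4)(pi/6) = 1/2
Dividing each by k! gives the coefficients c_0, ..., c_4.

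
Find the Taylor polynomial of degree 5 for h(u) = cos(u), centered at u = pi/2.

h(pi/2) = 0
h′(pi/2) = -1
h′′(pi/2) = 0
h′′′(pi/2) = 1
h^(4)(pi/2) = 0
h^(5)(pi/2) = -1

-(u - pi/2)^5/120 + (u - pi/2)^3/6 - (u - pi/2)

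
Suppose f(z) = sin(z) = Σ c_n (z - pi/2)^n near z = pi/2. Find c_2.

f(pi/2) = 1
f′(pi/2) = 0
f′′(pi/2) = -1
So c_2 = f′′(pi/2)/2! = -1/2.

-1/2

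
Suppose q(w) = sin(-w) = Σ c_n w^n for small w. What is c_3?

1/6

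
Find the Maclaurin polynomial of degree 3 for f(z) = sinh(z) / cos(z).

2*z^3/3 + z

Invert the denominator's series and multiply.
[z^0] = 0;  [z^1] = 1;  [z^2] = 0;  [z^3] = 2/3.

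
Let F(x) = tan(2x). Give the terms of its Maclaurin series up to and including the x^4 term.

8*x^3/3 + 2*x

Differentiate repeatedly and evaluate at the center.
F(0) = 0
F′(0) = 2
F′′(0) = 0
F′′′(0) = 16
F^(4)(0) = 0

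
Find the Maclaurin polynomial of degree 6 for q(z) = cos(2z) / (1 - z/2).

-2^(239/642)*3^(437/642)*5^(65/214)*7^(188/321)*z^6/441 + 11*z^5/96 + 11*z^4/48 - 7*z^3/8 - 7*z^2/4 + z/2 + 1

Write out both Maclaurin series and multiply, keeping only the needed powers.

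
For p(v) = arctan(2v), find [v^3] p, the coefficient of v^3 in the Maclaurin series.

-8/3

p(0) = 0
p′(0) = 2
p′′(0) = 0
p′′′(0) = -16
Dividing each by k! gives the coefficients c_0, ..., c_3.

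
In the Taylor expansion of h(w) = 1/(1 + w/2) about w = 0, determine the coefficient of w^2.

[w^0] = 1;  [w^1] = -1/2;  [w^2] = 1/4.

1/4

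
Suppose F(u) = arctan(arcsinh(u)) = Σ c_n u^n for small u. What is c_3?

-1/2

Substitute the inner expansion into the outer series and collect powers.
F(0) = 0
F′(0) = 1
F′′(0) = 0
F′′′(0) = -3
Then c_k = F^(k)(0)/k! gives each Taylor coefficient.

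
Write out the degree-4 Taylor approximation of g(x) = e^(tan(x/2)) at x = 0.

Compose series: expand the inner function first, then feed it into the outer expansion.

3*x^4/128 + x^3/16 + x^2/8 + x/2 + 1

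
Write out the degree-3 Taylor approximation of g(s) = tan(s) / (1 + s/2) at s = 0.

7*s^3/12 - s^2/2 + s

Write out both Maclaurin series and multiply, keeping only the needed powers.
g(0) = 0
g′(0) = 1
g′′(0) = -1
g′′′(0) = 7/2
The Taylor polynomial is Σ g^(k)(0)/k! · s^k.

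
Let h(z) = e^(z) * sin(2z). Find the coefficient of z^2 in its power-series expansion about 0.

2

Take the Cauchy product of the two expansions.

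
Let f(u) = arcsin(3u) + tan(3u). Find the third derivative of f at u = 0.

81

Combine the two series term by term.
The coefficient of u^3 in the expansion is 27/2, so f′′′(0) = 3! * (27/2) = 81.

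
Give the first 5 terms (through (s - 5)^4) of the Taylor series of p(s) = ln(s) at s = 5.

Differentiate repeatedly and evaluate at the center.
[(s - 5)^0] = ln(5);  [(s - 5)^1] = 1/5;  [(s - 5)^2] = -1/50;  [(s - 5)^3] = 1/375;  [(s - 5)^4] = -1/2500.

-(s - 5)^4/2500 + (s - 5)^3/375 - (s - 5)^2/50 + (s - 5)/5 + ln(5)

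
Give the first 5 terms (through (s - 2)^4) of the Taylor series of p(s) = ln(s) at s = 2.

-(s - 2)^4/64 + (s - 2)^3/24 - (s - 2)^2/8 + (s - 2)/2 + ln(2)

p(2) = ln(2)
p′(2) = 1/2
p′′(2) = -1/4
p′′′(2) = 1/4
p^(4)(2) = -3/8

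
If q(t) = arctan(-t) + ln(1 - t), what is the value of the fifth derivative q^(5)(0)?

-48

Combine the two series term by term.
From the series, [t^5] q = -2/5; multiply by 5! = 120 to get -48.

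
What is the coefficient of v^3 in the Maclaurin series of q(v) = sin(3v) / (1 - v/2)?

Write out both Maclaurin series and multiply, keeping only the needed powers.
q(0) = 0
q′(0) = 3
q′′(0) = 3
q′′′(0) = -45/2
So c_3 = q′′′(0)/3! = -15/4.

-15/4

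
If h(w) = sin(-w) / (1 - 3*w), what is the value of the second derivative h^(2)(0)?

-6

Use 1/(1 - r) = Σ r^k on the denominator, then take the Cauchy product.
From the series, [w^2] h = -3; multiply by 2! = 2 to get -6.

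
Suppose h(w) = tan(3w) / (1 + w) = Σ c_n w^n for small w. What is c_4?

Take the Cauchy product of the two expansions.
h(0) = 0
h′(0) = 3
h′′(0) = -6
h′′′(0) = 72
h^(4)(0) = -288
So c_4 = h^(4)(0)/4! = -12.

-12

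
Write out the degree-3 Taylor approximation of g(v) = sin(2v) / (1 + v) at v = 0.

Take the Cauchy product of the two expansions.
g(0) = 0
g′(0) = 2
g′′(0) = -4
g′′′(0) = 4

2*v^3/3 - 2*v^2 + 2*v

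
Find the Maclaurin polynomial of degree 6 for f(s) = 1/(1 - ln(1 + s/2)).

19*s^6/23040 + 7*s^5/1920 + s^4/96 + s^3/24 + s^2/8 + s/2 + 1

Plug the Maclaurin series of the inner function into that of the outer and collect terms.
f(0) = 1
f′(0) = 1/2
f′′(0) = 1/4
f′′′(0) = 1/4
f^(4)(0) = 1/4
f^(5)(0) = 7/16
f^(6)(0) = 19/32
Then c_k = f^(k)(0)/k! gives each Taylor coefficient.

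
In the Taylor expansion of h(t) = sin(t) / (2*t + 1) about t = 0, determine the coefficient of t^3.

23/6

Expand 1/(denominator) as a geometric series and multiply by the numerator's series.
h(0) = 0
h′(0) = 1
h′′(0) = -4
h′′′(0) = 23
So c_3 = h′′′(0)/3! = 23/6.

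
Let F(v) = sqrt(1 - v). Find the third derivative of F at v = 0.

Differentiate repeatedly and evaluate at the center.
From the series, [v^3] F = -1/16; multiply by 3! = 6 to get -3/8.

-3/8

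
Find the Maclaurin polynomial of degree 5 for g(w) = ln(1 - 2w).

Use the known series and substitute for the argument.

-32*w^5/5 - 4*w^4 - 8*w^3/3 - 2*w^2 - 2*w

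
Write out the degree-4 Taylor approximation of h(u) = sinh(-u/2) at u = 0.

-u^3/48 - u/2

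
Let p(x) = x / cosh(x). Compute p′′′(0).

-3

Divide the numerator series by the denominator series (power-series long division).
From the series, [x^3] p = -1/2; multiply by 3! = 6 to get -3.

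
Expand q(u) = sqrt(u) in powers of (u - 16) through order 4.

Use the known series and substitute for the argument.
[(u - 16)^0] = 4;  [(u - 16)^1] = 1/8;  [(u - 16)^2] = -1/512;  [(u - 16)^3] = 1/16384;  [(u - 16)^4] = -5/2097152.

-5*(u - 16)^4/2097152 + (u - 16)^3/16384 - (u - 16)^2/512 + (u - 16)/8 + 4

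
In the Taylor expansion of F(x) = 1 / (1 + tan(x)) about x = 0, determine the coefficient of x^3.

Write 1/(1+u) = 1 - u + u^2 - u^3 + ... and substitute the series for u.
F(0) = 1
F′(0) = -1
F′′(0) = 2
F′′′(0) = -8

-4/3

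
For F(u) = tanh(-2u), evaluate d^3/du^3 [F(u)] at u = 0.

From the series, [u^3] F = 8/3; multiply by 3! = 6 to get 16.

16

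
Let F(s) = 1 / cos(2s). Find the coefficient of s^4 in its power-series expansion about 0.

10/3

Divide the numerator series by the denominator series (power-series long division).
F(0) = 1
F′(0) = 0
F′′(0) = 4
F′′′(0) = 0
F^(4)(0) = 80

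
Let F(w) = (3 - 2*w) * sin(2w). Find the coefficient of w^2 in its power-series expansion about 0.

Multiply each power in the prefactor through the base expansion.
F(0) = 0
F′(0) = 6
F′′(0) = -8
So c_2 = F′′(0)/2! = -4.

-4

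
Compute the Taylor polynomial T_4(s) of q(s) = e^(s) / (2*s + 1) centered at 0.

233*s^4/24 - 29*s^3/6 + 5*s^2/2 - s + 1

Multiply the numerator's expansion by the denominator's geometric series.
[s^0] = 1;  [s^1] = -1;  [s^2] = 5/2;  [s^3] = -29/6;  [s^4] = 233/24.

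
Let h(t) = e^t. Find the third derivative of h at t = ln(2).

2

The coefficient of (t - ln(2))^3 in the expansion is 1/3, so h′′′(ln(2)) = 3! * (1/3) = 2.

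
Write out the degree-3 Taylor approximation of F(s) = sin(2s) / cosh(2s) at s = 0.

Invert the denominator's series and multiply.

-16*s^3/3 + 2*s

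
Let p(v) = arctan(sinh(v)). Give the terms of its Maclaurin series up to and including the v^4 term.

Plug the Maclaurin series of the inner function into that of the outer and collect terms.
p(0) = 0
p′(0) = 1
p′′(0) = 0
p′′′(0) = -1
p^(4)(0) = 0
Then c_k = p^(k)(0)/k! gives each Taylor coefficient.

-v^3/6 + v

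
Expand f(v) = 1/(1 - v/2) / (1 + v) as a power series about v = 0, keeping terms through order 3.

-5*v^3/8 + 3*v^2/4 - v/2 + 1

Multiply the two series term by term and collect like powers.
[v^0] = 1;  [v^1] = -1/2;  [v^2] = 3/4;  [v^3] = -5/8.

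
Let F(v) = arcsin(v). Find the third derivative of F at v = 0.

1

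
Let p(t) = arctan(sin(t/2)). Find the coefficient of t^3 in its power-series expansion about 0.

-1/16

Let u equal the inner series; expand the outer function in u and truncate.
p(0) = 0
p′(0) = 1/2
p′′(0) = 0
p′′′(0) = -3/8
So c_3 = p′′′(0)/3! = -1/16.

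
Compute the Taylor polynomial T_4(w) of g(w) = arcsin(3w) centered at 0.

9*w^3/2 + 3*w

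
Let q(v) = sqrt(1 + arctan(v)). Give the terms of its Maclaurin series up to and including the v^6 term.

-1489*v^6/46080 + 83*v^5/1280 + 17*v^4/384 - 5*v^3/48 - v^2/8 + v/2 + 1

Let u equal the inner series; expand the outer function in u and truncate.
q(0) = 1
q′(0) = 1/2
q′′(0) = -1/4
q′′′(0) = -5/8
q^(4)(0) = 17/16
q^(5)(0) = 249/32
q^(6)(0) = -1489/64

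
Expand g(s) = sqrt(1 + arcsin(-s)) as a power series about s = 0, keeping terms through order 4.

Substitute the inner expansion into the outer series and collect powers.
[s^0] = 1;  [s^1] = -1/2;  [s^2] = -1/8;  [s^3] = -7/48;  [s^4] = -31/384.

-31*s^4/384 - 7*s^3/48 - s^2/8 - s/2 + 1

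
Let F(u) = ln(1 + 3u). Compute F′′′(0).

54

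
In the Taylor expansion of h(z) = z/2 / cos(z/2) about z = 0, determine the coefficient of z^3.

Divide the numerator series by the denominator series (power-series long division).
h(0) = 0
h′(0) = 1/2
h′′(0) = 0
h′′′(0) = 3/8

1/16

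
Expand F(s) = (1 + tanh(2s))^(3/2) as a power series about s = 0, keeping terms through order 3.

-9*s^3/2 + 3*s^2/2 + 3*s + 1

Compose series: expand the inner function first, then feed it into the outer expansion.
[s^0] = 1;  [s^1] = 3;  [s^2] = 3/2;  [s^3] = -9/2.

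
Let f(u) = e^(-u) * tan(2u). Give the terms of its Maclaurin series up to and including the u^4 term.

-3*u^4 + 11*u^3/3 - 2*u^2 + 2*u

Expand each factor separately, then convolve coefficients.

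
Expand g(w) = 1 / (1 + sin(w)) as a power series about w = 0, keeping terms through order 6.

17*w^6/45 - 61*w^5/120 + 2*w^4/3 - 5*w^3/6 + w^2 - w + 1

Write 1/(1+u) = 1 - u + u^2 - u^3 + ... and substitute the series for u.
g(0) = 1
g′(0) = -1
g′′(0) = 2
g′′′(0) = -5
g^(4)(0) = 16
g^(5)(0) = -61
g^(6)(0) = 272
Dividing each by k! gives the coefficients c_0, ..., c_6.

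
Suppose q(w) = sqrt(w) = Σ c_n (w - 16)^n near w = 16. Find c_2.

-1/512

[(w - 16)^0] = 4;  [(w - 16)^1] = 1/8;  [(w - 16)^2] = -1/512.
So c_2 = q′′(16)/2! = -1/512.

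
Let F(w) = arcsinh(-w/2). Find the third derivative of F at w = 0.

1/8

The coefficient of w^3 in the expansion is 1/48, so F′′′(0) = 3! * (1/48) = 1/8.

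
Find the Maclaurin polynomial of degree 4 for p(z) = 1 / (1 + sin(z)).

2*z^4/3 - 5*z^3/6 + z^2 - z + 1

Expand as Σ (-1)^k u^k with u equal to the inner function's series.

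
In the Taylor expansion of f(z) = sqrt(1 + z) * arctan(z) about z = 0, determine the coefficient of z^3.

Take the Cauchy product of the two expansions.

-11/24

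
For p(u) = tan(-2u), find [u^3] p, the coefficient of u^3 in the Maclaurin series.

p(0) = 0
p′(0) = -2
p′′(0) = 0
p′′′(0) = -16

-8/3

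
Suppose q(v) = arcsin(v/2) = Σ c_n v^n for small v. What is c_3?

1/48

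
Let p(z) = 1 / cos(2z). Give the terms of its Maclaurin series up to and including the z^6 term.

Invert the denominator's series and multiply.
[z^0] = 1;  [z^1] = 0;  [z^2] = 2;  [z^3] = 0;  [z^4] = 10/3;  [z^5] = 0;  [z^6] = 244/45.

244*z^6/45 + 10*z^4/3 + 2*z^2 + 1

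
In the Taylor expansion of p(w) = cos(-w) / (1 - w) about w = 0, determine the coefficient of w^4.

13/24

Expand 1/(denominator) as a geometric series and multiply by the numerator's series.
[w^0] = 1;  [w^1] = 1;  [w^2] = 1/2;  [w^3] = 1/2;  [w^4] = 13/24.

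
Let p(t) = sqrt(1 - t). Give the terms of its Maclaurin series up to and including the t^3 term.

p(0) = 1
p′(0) = -1/2
p′′(0) = -1/4
p′′′(0) = -3/8

-t^3/16 - t^2/8 - t/2 + 1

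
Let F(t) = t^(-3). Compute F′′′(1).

-60

The coefficient of (t - 1)^3 in the expansion is -10, so F′′′(1) = 3! * (-10) = -60.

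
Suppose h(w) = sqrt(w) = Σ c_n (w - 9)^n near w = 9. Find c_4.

-5/279936

c_4 = h^(4)(9)/4! = -5/279936.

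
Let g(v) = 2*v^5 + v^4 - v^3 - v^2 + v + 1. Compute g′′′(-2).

426

The coefficient of (v + 2)^3 in the expansion is 71, so g′′′(-2) = 3! * (71) = 426.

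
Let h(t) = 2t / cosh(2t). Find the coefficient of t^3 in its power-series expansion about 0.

-4

Divide the numerator series by the denominator series (power-series long division).
[t^0] = 0;  [t^1] = 2;  [t^2] = 0;  [t^3] = -4.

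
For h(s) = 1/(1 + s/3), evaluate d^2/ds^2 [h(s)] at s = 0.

Differentiate repeatedly and evaluate at the center.
From the series, [s^2] h = 1/9; multiply by 2! = 2 to get 2/9.

2/9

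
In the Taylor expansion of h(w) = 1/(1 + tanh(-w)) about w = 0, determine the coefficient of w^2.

1

Substitute the inner expansion into the outer series and collect powers.
[w^0] = 1;  [w^1] = 1;  [w^2] = 1.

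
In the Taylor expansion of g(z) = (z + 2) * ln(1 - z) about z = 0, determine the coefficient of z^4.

-5/6

Multiply each power in the prefactor through the base expansion.
g(0) = 0
g′(0) = -2
g′′(0) = -4
g′′′(0) = -7
g^(4)(0) = -20
So c_4 = g^(4)(0)/4! = -5/6.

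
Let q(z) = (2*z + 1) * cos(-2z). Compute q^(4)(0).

Shift and add copies of the series according to the polynomial's terms.
The coefficient of z^4 in the expansion is 2/3, so q^(4)(0) = 4! * (2/3) = 16.

16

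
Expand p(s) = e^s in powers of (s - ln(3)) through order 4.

(s - ln(3))^4/8 + (s - ln(3))^3/2 + 3*(s - ln(3))^2/2 + 3*(s - ln(3)) + 3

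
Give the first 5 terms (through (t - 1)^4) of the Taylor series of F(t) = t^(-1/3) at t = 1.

Apply the Taylor formula c_k = f^(k)(a)/k!.
F(1) = 1
F′(1) = -1/3
F′′(1) = 4/9
F′′′(1) = -28/27
F^(4)(1) = 280/81

35*(t - 1)^4/243 - 14*(t - 1)^3/81 + 2*(t - 1)^2/9 - (t - 1)/3 + 1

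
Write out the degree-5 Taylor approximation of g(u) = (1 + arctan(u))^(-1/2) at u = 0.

-43*u^5/1280 + 3*u^4/128 - 7*u^3/48 + 3*u^2/8 - u/2 + 1

Compose series: expand the inner function first, then feed it into the outer expansion.
g(0) = 1
g′(0) = -1/2
g′′(0) = 3/4
g′′′(0) = -7/8
g^(4)(0) = 9/16
g^(5)(0) = -129/32
Dividing each by k! gives the coefficients c_0, ..., c_5.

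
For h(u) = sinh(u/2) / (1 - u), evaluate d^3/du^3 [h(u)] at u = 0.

25/8

Write out both Maclaurin series and multiply, keeping only the needed powers.
From the series, [u^3] h = 25/48; multiply by 3! = 6 to get 25/8.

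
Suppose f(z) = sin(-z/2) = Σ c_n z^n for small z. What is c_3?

f(0) = 0
f′(0) = -1/2
f′′(0) = 0
f′′′(0) = 1/8

1/48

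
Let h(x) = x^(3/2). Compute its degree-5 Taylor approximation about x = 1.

[(x - 1)^0] = 1;  [(x - 1)^1] = 3/2;  [(x - 1)^2] = 3/8;  [(x - 1)^3] = -1/16;  [(x - 1)^4] = 3/128;  [(x - 1)^5] = -3/256.

-3*(x - 1)^5/256 + 3*(x - 1)^4/128 - (x - 1)^3/16 + 3*(x - 1)^2/8 + 3*(x - 1)/2 + 1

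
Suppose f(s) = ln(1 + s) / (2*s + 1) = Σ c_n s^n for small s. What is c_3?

Expand 1/(denominator) as a geometric series and multiply by the numerator's series.
f(0) = 0
f′(0) = 1
f′′(0) = -5
f′′′(0) = 32

16/3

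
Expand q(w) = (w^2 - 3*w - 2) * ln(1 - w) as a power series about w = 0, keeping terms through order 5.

Multiply each power in the prefactor through the base expansion.
q(0) = 0
q′(0) = 2
q′′(0) = 8
q′′′(0) = 7
q^(4)(0) = 24
q^(5)(0) = 98

49*w^5/60 + w^4 + 7*w^3/6 + 4*w^2 + 2*w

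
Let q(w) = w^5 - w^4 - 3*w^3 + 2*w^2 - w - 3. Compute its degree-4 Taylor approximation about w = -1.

q(-1) = 1
q′(-1) = -5
q′′(-1) = -10
q′′′(-1) = 66
q^(4)(-1) = -144
Dividing each by k! gives the coefficients c_0, ..., c_4.

-6*(w + 1)^4 + 11*(w + 1)^3 - 5*(w + 1)^2 - 5*(w + 1) + 1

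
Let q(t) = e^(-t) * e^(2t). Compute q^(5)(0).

1

Write out both Maclaurin series and multiply, keeping only the needed powers.
The coefficient of t^5 in the expansion is 1/120, so q^(5)(0) = 5! * (1/120) = 1.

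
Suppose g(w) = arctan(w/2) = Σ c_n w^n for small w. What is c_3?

Compute the successive derivatives at the expansion point and divide by k!.
g(0) = 0
g′(0) = 1/2
g′′(0) = 0
g′′′(0) = -1/4
The Taylor polynomial is Σ g^(k)(0)/k! · w^k.

-1/24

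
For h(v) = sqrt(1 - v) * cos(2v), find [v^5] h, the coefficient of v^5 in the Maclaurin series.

Expand each factor separately, then convolve coefficients.

-181/768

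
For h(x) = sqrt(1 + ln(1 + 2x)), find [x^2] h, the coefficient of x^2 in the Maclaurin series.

-3/2

Compose series: expand the inner function first, then feed it into the outer expansion.
[x^0] = 1;  [x^1] = 1;  [x^2] = -3/2.
So c_2 = h′′(0)/2! = -3/2.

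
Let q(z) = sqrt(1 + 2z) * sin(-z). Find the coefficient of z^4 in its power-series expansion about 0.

Write out both Maclaurin series and multiply, keeping only the needed powers.
[z^0] = 0;  [z^1] = -1;  [z^2] = -1;  [z^3] = 2/3;  [z^4] = -1/3.

-1/3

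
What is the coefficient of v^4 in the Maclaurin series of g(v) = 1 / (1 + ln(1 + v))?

11/3

Use the geometric series for the reciprocal, then substitute.
g(0) = 1
g′(0) = -1
g′′(0) = 3
g′′′(0) = -14
g^(4)(0) = 88
Then c_k = g^(k)(0)/k! gives each Taylor coefficient.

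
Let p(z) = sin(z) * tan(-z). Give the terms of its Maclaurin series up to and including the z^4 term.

-z^4/6 - z^2

Expand each factor separately, then convolve coefficients.
p(0) = 0
p′(0) = 0
p′′(0) = -2
p′′′(0) = 0
p^(4)(0) = -4
Then c_k = p^(k)(0)/k! gives each Taylor coefficient.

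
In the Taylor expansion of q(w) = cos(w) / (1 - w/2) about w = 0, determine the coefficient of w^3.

-1/8

Write out both Maclaurin series and multiply, keeping only the needed powers.
q(0) = 1
q′(0) = 1/2
q′′(0) = -1/2
q′′′(0) = -3/4
So c_3 = q′′′(0)/3! = -1/8.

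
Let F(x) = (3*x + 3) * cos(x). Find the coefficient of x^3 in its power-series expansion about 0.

-3/2

Distribute the polynomial across the series and collect like powers.
[x^0] = 3;  [x^1] = 3;  [x^2] = -3/2;  [x^3] = -3/2.
So c_3 = F′′′(0)/3! = -3/2.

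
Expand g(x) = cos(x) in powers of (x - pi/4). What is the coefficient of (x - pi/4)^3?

sqrt(2)/12

c_3 = g′′′(pi/4)/3! = sqrt(2)/12.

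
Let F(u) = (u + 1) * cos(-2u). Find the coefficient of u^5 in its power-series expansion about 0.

Shift and add copies of the series according to the polynomial's terms.
F(0) = 1
F′(0) = 1
F′′(0) = -4
F′′′(0) = -12
F^(4)(0) = 16
F^(5)(0) = 80
The Taylor polynomial is Σ F^(k)(0)/k! · u^k.

2/3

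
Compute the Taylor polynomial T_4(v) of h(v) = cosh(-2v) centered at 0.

h(0) = 1
h′(0) = 0
h′′(0) = 4
h′′′(0) = 0
h^(4)(0) = 16

2*v^4/3 + 2*v^2 + 1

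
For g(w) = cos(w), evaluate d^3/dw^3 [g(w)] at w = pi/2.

1

Apply the Taylor formula c_k = f^(k)(a)/k!.
The coefficient of (w - pi/2)^3 in the expansion is 1/6, so g′′′(pi/2) = 3! * (1/6) = 1.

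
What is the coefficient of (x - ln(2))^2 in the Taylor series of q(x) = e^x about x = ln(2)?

Use the known series and substitute for the argument.

1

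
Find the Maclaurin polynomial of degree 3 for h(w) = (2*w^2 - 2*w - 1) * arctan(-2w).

Distribute the polynomial across the series and collect like powers.
[w^0] = 0;  [w^1] = 2;  [w^2] = 4;  [w^3] = -20/3.

-20*w^3/3 + 4*w^2 + 2*w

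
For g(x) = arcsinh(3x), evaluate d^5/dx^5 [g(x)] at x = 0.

From the series, [x^5] g = 729/40; multiply by 5! = 120 to get 2187.

2187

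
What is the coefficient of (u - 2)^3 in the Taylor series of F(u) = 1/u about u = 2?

-1/16

F(2) = 1/2
F′(2) = -1/4
F′′(2) = 1/4
F′′′(2) = -3/8
Then c_k = F^(k)(2)/k! gives each Taylor coefficient.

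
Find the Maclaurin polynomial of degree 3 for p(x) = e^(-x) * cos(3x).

Take the Cauchy product of the two expansions.
p(0) = 1
p′(0) = -1
p′′(0) = -8
p′′′(0) = 26

13*x^3/3 - 4*x^2 - x + 1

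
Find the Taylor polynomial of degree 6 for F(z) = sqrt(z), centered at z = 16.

-21*(z - 16)^6/4294967296 + 7*(z - 16)^5/67108864 - 5*(z - 16)^4/2097152 + (z - 16)^3/16384 - (z - 16)^2/512 + (z - 16)/8 + 4

F(16) = 4
F′(16) = 1/8
F′′(16) = -1/256
F′′′(16) = 3/8192
F^(4)(16) = -15/262144
F^(5)(16) = 105/8388608
F^(6)(16) = -945/268435456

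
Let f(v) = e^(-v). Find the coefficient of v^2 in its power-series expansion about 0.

Apply the Taylor formula c_k = f^(k)(a)/k!.

1/2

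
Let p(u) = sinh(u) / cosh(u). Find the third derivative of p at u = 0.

Divide the numerator series by the denominator series (power-series long division).
The coefficient of u^3 in the expansion is -1/3, so p′′′(0) = 3! * (-1/3) = -2.

-2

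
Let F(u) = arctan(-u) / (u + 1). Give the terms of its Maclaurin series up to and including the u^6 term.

13*u^6/15 - 13*u^5/15 + 2*u^4/3 - 2*u^3/3 + u^2 - u

Expand 1/(denominator) as a geometric series and multiply by the numerator's series.
F(0) = 0
F′(0) = -1
F′′(0) = 2
F′′′(0) = -4
F^(4)(0) = 16
F^(5)(0) = -104
F^(6)(0) = 624
Dividing each by k! gives the coefficients c_0, ..., c_6.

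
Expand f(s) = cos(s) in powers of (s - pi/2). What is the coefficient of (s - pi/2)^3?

1/6

Apply the Taylor formula c_k = f^(k)(a)/k!.
f(pi/2) = 0
f′(pi/2) = -1
f′′(pi/2) = 0
f′′′(pi/2) = 1
So c_3 = f′′′(pi/2)/3! = 1/6.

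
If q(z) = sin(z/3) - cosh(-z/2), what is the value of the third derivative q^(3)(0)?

Combine the two series term by term.
The coefficient of z^3 in the expansion is -1/162, so q′′′(0) = 3! * (-1/162) = -1/27.

-1/27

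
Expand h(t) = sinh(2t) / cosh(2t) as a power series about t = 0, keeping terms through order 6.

64*t^5/15 - 8*t^3/3 + 2*t

Invert the denominator's series and multiply.
[t^0] = 0;  [t^1] = 2;  [t^2] = 0;  [t^3] = -8/3;  [t^4] = 0;  [t^5] = 64/15;  [t^6] = 0.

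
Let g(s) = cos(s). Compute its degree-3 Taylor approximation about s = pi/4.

sqrt(2)*(s - pi/4)^3/12 - sqrt(2)*(s - pi/4)^2/4 - sqrt(2)*(s - pi/4)/2 + sqrt(2)/2

g(pi/4) = sqrt(2)/2
g′(pi/4) = -sqrt(2)/2
g′′(pi/4) = -sqrt(2)/2
g′′′(pi/4) = sqrt(2)/2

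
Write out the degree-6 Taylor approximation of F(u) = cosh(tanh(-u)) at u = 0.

Let u equal the inner series; expand the outer function in u and truncate.
F(0) = 1
F′(0) = 0
F′′(0) = 1
F′′′(0) = 0
F^(4)(0) = -7
F^(5)(0) = 0
F^(6)(0) = 97
Dividing each by k! gives the coefficients c_0, ..., c_6.

97*u^6/720 - 7*u^4/24 + u^2/2 + 1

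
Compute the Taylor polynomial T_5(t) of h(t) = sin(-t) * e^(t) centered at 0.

Take the Cauchy product of the two expansions.
h(0) = 0
h′(0) = -1
h′′(0) = -2
h′′′(0) = -2
h^(4)(0) = 0
h^(5)(0) = 4
Dividing each by k! gives the coefficients c_0, ..., c_5.

t^5/30 - t^3/3 - t^2 - t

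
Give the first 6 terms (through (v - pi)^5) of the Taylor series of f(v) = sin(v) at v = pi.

-(v - pi)^5/120 + (v - pi)^3/6 - (v - pi)

f(pi) = 0
f′(pi) = -1
f′′(pi) = 0
f′′′(pi) = 1
f^(4)(pi) = 0
f^(5)(pi) = -1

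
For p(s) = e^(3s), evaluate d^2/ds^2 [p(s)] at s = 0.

9

From the series, [s^2] p = 9/2; multiply by 2! = 2 to get 9.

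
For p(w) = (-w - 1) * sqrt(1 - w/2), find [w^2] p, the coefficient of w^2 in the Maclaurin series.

9/32

Shift and add copies of the series according to the polynomial's terms.
p(0) = -1
p′(0) = -3/4
p′′(0) = 9/16
Then c_k = p^(k)(0)/k! gives each Taylor coefficient.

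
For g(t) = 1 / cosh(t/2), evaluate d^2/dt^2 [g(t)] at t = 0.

-1/4

Divide the numerator series by the denominator series (power-series long division).
From the series, [t^2] g = -1/8; multiply by 2! = 2 to get -1/4.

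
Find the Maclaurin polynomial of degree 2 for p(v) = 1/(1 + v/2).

Compute the successive derivatives at the expansion point and divide by k!.
[v^0] = 1;  [v^1] = -1/2;  [v^2] = 1/4.

v^2/4 - v/2 + 1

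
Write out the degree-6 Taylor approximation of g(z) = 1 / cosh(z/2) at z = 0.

-61*z^6/46080 + 5*z^4/384 - z^2/8 + 1

Invert the denominator's series and multiply.
g(0) = 1
g′(0) = 0
g′′(0) = -1/4
g′′′(0) = 0
g^(4)(0) = 5/16
g^(5)(0) = 0
g^(6)(0) = -61/64
Dividing each by k! gives the coefficients c_0, ..., c_6.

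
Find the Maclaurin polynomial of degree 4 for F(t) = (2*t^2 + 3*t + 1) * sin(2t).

Distribute the polynomial across the series and collect like powers.
F(0) = 0
F′(0) = 2
F′′(0) = 12
F′′′(0) = 16
F^(4)(0) = -96
Dividing each by k! gives the coefficients c_0, ..., c_4.

-4*t^4 + 8*t^3/3 + 6*t^2 + 2*t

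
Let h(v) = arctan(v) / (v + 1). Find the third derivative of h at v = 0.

4

Expand 1/(denominator) as a geometric series and multiply by the numerator's series.
From the series, [v^3] h = 2/3; multiply by 3! = 6 to get 4.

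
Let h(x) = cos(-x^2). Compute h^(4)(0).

From the series, [x^4] h = -1/2; multiply by 4! = 24 to get -12.

-12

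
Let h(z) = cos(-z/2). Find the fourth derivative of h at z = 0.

1/16

From the series, [z^4] h = 1/384; multiply by 4! = 24 to get 1/16.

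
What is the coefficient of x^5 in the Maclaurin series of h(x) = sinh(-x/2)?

h(0) = 0
h′(0) = -1/2
h′′(0) = 0
h′′′(0) = -1/8
h^(4)(0) = 0
h^(5)(0) = -1/32
Dividing each by k! gives the coefficients c_0, ..., c_5.

-1/3840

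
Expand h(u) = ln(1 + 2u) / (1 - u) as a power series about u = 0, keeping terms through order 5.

Multiply the numerator's expansion by the denominator's geometric series.

76*u^5/15 - 4*u^4/3 + 8*u^3/3 + 2*u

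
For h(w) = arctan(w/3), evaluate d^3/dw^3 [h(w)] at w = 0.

The coefficient of w^3 in the expansion is -1/81, so h′′′(0) = 3! * (-1/81) = -2/27.

-2/27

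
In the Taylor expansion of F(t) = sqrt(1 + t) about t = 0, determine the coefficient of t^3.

[t^0] = 1;  [t^1] = 1/2;  [t^2] = -1/8;  [t^3] = 1/16.
So c_3 = F′′′(0)/3! = 1/16.

1/16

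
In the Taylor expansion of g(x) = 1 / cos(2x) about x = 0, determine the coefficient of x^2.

Divide the numerator series by the denominator series (power-series long division).
g(0) = 1
g′(0) = 0
g′′(0) = 4

2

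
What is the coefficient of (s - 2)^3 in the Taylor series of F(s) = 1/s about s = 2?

Use the known series and substitute for the argument.
F(2) = 1/2
F′(2) = -1/4
F′′(2) = 1/4
F′′′(2) = -3/8
Then c_k = F^(k)(2)/k! gives each Taylor coefficient.

-1/16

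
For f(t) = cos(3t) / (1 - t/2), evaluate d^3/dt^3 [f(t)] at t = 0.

Write out both Maclaurin series and multiply, keeping only the needed powers.
The coefficient of t^3 in the expansion is -17/8, so f′′′(0) = 3! * (-17/8) = -51/4.

-51/4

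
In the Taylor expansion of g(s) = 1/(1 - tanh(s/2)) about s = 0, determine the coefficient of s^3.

1/12

Substitute the inner expansion into the outer series and collect powers.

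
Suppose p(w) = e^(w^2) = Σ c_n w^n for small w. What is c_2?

1

p(0) = 1
p′(0) = 0
p′′(0) = 2
Then c_k = p^(k)(0)/k! gives each Taylor coefficient.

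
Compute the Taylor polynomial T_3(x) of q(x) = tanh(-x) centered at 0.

x^3/3 - x

Compute the successive derivatives at the expansion point and divide by k!.
q(0) = 0
q′(0) = -1
q′′(0) = 0
q′′′(0) = 2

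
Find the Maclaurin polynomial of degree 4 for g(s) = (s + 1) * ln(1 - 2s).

-20*s^4/3 - 14*s^3/3 - 4*s^2 - 2*s

Distribute the polynomial across the series and collect like powers.
g(0) = 0
g′(0) = -2
g′′(0) = -8
g′′′(0) = -28
g^(4)(0) = -160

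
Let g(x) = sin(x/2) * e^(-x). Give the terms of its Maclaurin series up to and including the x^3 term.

Expand each factor separately, then convolve coefficients.
[x^0] = 0;  [x^1] = 1/2;  [x^2] = -1/2;  [x^3] = 11/48.

11*x^3/48 - x^2/2 + x/2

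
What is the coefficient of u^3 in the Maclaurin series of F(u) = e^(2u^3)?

Differentiate repeatedly and evaluate at the center.
[u^0] = 1;  [u^1] = 0;  [u^2] = 0;  [u^3] = 2.

2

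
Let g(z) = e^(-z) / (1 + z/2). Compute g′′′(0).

-19/4

Multiply the two series term by term and collect like powers.
From the series, [z^3] g = -19/24; multiply by 3! = 6 to get -19/4.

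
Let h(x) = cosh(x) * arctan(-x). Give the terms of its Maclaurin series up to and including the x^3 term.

-x^3/6 - x

Multiply the two series term by term and collect like powers.
h(0) = 0
h′(0) = -1
h′′(0) = 0
h′′′(0) = -1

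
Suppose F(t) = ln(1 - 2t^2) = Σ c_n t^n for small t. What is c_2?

-2

Differentiate repeatedly and evaluate at the center.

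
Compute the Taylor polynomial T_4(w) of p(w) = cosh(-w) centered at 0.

w^4/24 + w^2/2 + 1

p(0) = 1
p′(0) = 0
p′′(0) = 1
p′′′(0) = 0
p^(4)(0) = 1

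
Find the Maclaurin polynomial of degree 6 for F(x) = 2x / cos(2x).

Write the quotient as an unknown series and match coefficients against numerator = denominator · series.
F(0) = 0
F′(0) = 2
F′′(0) = 0
F′′′(0) = 24
F^(4)(0) = 0
F^(5)(0) = 800
F^(6)(0) = 0
Dividing each by k! gives the coefficients c_0, ..., c_6.

20*x^5/3 + 4*x^3 + 2*x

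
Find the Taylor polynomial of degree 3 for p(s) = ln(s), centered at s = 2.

[(s - 2)^0] = ln(2);  [(s - 2)^1] = 1/2;  [(s - 2)^2] = -1/8;  [(s - 2)^3] = 1/24.

(s - 2)^3/24 - (s - 2)^2/8 + (s - 2)/2 + ln(2)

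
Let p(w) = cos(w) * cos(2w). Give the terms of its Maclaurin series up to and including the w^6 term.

Write out both Maclaurin series and multiply, keeping only the needed powers.
p(0) = 1
p′(0) = 0
p′′(0) = -5
p′′′(0) = 0
p^(4)(0) = 41
p^(5)(0) = 0
p^(6)(0) = -365

-73*w^6/144 + 41*w^4/24 - 5*w^2/2 + 1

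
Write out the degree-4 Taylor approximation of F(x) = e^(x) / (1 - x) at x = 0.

Multiply the numerator's expansion by the denominator's geometric series.
F(0) = 1
F′(0) = 2
F′′(0) = 5
F′′′(0) = 16
F^(4)(0) = 65

65*x^4/24 + 8*x^3/3 + 5*x^2/2 + 2*x + 1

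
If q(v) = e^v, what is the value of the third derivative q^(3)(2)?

e^(2)

Differentiate repeatedly and evaluate at the center.
The coefficient of (v - 2)^3 in the expansion is e^(2)/6, so q′′′(2) = 3! * (e^(2)/6) = e^(2).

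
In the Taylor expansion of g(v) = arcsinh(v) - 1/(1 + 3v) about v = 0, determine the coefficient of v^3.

Add the two expansions coefficient-wise.
[v^0] = -1;  [v^1] = 4;  [v^2] = -9;  [v^3] = 161/6.

161/6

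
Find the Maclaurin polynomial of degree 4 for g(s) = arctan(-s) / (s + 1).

Use 1/(1 - r) = Σ r^k on the denominator, then take the Cauchy product.

2*s^4/3 - 2*s^3/3 + s^2 - s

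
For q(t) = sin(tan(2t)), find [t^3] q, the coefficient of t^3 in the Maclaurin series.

4/3

Compose series: expand the inner function first, then feed it into the outer expansion.
[t^0] = 0;  [t^1] = 2;  [t^2] = 0;  [t^3] = 4/3.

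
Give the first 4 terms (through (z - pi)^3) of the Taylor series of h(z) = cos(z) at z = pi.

(z - pi)^2/2 - 1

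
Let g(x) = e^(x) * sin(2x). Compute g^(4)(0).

Write out both Maclaurin series and multiply, keeping only the needed powers.
From the series, [x^4] g = -1; multiply by 4! = 24 to get -24.

-24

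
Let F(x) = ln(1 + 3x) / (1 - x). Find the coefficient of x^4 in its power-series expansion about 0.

Expand each factor separately, then convolve coefficients.
F(0) = 0
F′(0) = 3
F′′(0) = -3
F′′′(0) = 45
F^(4)(0) = -306
The Taylor polynomial is Σ F^(k)(0)/k! · x^k.

-51/4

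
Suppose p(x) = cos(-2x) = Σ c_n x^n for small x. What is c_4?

2/3

p(0) = 1
p′(0) = 0
p′′(0) = -4
p′′′(0) = 0
p^(4)(0) = 16
So c_4 = p^(4)(0)/4! = 2/3.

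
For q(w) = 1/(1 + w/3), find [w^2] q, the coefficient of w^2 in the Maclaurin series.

q(0) = 1
q′(0) = -1/3
q′′(0) = 2/9

1/9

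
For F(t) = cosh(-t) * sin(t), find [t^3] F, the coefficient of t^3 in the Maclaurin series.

1/3

Take the Cauchy product of the two expansions.
F(0) = 0
F′(0) = 1
F′′(0) = 0
F′′′(0) = 2
So c_3 = F′′′(0)/3! = 1/3.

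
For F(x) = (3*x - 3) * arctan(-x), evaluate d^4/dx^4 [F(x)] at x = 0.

Multiply each power in the prefactor through the base expansion.
The coefficient of x^4 in the expansion is 1, so F^(4)(0) = 4! * (1) = 24.

24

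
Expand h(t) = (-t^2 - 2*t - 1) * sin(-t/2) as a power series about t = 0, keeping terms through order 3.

23*t^3/48 + t^2 + t/2

Shift and add copies of the series according to the polynomial's terms.
h(0) = 0
h′(0) = 1/2
h′′(0) = 2
h′′′(0) = 23/8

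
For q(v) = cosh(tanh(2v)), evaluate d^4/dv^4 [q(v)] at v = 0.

Compose series: expand the inner function first, then feed it into the outer expansion.
The coefficient of v^4 in the expansion is -14/3, so q^(4)(0) = 4! * (-14/3) = -112.

-112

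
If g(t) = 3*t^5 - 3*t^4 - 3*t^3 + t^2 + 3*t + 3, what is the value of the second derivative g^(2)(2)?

Differentiate repeatedly and evaluate at the center.
The coefficient of (t - 2)^2 in the expansion is 151, so g′′(2) = 2! * (151) = 302.

302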